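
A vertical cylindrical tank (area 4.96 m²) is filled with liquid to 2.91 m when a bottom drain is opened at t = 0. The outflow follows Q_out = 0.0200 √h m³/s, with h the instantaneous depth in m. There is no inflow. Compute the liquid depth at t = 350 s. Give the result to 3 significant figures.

Accumulation of liquid (constant cross-section A): A dh/dt = −0.0200 √h.
This is separable: 2 d(√h)/dt = −0.0200/A, so √h = √h₀ − (0.0200/(2A)) t.
√h = √2.91 − 0.0200·350/(2·4.96) = 1.7059 − 0.70565 = 1.0002.
h = 1.0002² = 1.0005 m.

1.00 m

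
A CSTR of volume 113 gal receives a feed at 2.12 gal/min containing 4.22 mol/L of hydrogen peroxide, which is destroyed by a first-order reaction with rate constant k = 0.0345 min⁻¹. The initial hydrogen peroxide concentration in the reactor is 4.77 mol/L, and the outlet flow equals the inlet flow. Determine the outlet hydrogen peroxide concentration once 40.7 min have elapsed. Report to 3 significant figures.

1.86 mol/L

Species balance: V dC/dt = Q C_in − Q C − k V C.
This is linear with rate a = Q/V + k = 0.053261 min⁻¹.
C_ss = Q C_in/(Q + kV) = 1.4865 mol/L; C(t) = C_ss + (C₀ − C_ss) e^(−a t).
C(40.7) = 1.4865 + (3.2835)·e^(−0.053261·40.7) = 1.4865 + (3.2835)·0.11444 = 1.8622 mol/L.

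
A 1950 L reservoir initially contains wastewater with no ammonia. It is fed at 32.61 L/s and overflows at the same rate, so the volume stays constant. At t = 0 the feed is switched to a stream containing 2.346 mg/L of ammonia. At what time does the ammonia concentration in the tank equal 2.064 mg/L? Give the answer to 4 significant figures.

126.7 s

Species balance: V dC/dt = Q(C_in − C) ⇒ τ = V/Q = 59.7976 s.
C(t) = C_in + (C₀ − C_in) e^(−t/τ). Set C = 2.064 and solve for t:
e^(−t/τ) = (C − C_in)/(C₀ − C_in) = (2.064 − 2.346)/(0 − 2.346) = 0.120205
t = −τ ln(…) = 59.7976 × 2.11856 = 126.685 s.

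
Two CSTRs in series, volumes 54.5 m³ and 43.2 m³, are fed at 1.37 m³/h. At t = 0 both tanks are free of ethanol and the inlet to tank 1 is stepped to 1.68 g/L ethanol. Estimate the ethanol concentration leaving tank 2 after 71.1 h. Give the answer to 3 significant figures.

0.997 g/L

Species balance on tank i: dCᵢ/dt = (Cᵢ₋₁ − Cᵢ)/τᵢ with τᵢ = Vᵢ/Q.
τ₁ = 54.5/1.37 = 39.781 h; τ₂ = 43.2/1.37 = 31.533 h.
Tank 1: C₁ = C_in(1 − e^(−t/τ₁)). Tank 2 (τ₁ ≠ τ₂): C₂ = C_in[1 − (τ₁ e^(−t/τ₁) − τ₂ e^(−t/τ₂))/(τ₁ − τ₂)].
At t = 71.1: e^(−t/τ₁) = 0.16741, e^(−t/τ₂) = 0.10490.
C₂ = 1.68·[1 − (39.781·0.16741 − 31.533·0.10490)/(8.2482)] = 1.68·0.59358 = 0.99721 g/L.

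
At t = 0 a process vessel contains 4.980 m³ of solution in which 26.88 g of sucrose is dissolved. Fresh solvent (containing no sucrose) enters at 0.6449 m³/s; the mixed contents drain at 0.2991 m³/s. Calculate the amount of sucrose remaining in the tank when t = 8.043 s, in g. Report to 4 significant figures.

18.31 g

Let m(t) be the amount of sucrose. Volume: V(t) = V₀ + (Q_in − Q_out) t = 4.980 + 0.345800 t; V(8.043) = 7.76127 m³.
Solute balance: dm/dt = 0 − Q_out C = −Q_out m/V(t).
Separate: dm/m = −Q_out dt/V(t) ⇒ ln(m/m₀) = −(Q_out/(Q_in−Q_out)) ln(V/V₀).
m = m₀ (V₀/V)^(Q_out/(Q_in−Q_out)) = 26.88 × (4.980/7.76127)^(0.864951) = 18.3126 g.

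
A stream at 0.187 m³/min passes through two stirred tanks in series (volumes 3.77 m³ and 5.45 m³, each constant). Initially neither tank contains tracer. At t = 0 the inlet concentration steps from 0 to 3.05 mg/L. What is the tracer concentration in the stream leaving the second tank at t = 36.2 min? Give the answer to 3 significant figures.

Species balance on tank i: dCᵢ/dt = (Cᵢ₋₁ − Cᵢ)/τᵢ with τᵢ = Vᵢ/Q.
τ₁ = 3.77/0.187 = 20.160 min; τ₂ = 5.45/0.187 = 29.144 min.
Solving the cascade with C₁(0)=C₂(0)=0 gives C₂(t) = C_in[1 − (τ₁ e^(−t/τ₁) − τ₂ e^(−t/τ₂))/(τ₁ − τ₂)].
At t = 36.2: e^(−t/τ₁) = 0.16603, e^(−t/τ₂) = 0.28878.
C₂ = 3.05·[1 − (20.160·0.16603 − 29.144·0.28878)/(-8.9840)] = 3.05·0.43576 = 1.3291 mg/L.

1.33 mg/L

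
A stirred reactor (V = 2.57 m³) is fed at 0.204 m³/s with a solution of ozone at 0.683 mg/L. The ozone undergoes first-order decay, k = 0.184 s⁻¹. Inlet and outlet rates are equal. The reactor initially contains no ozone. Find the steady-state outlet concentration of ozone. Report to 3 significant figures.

0.206 mg/L

Species balance: V dC/dt = Q C_in − Q C − k V C.
At steady state: 0 = Q C_in − (Q + kV) C_ss, so C_ss = Q C_in/(Q + kV).
C_ss = 0.204·0.683/(0.204 + 0.184·2.57) = 0.13933/0.67688 = 0.20584 mg/L.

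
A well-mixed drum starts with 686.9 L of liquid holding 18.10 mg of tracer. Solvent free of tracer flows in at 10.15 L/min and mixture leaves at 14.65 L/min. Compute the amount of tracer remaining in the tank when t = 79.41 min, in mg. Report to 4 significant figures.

1.657 mg

Let m(t) be the amount of tracer. Volume: V(t) = V₀ + (Q_in − Q_out) t = 686.9 − 4.50000 t; V(79.41) = 329.555 L.
Solute balance: dm/dt = 0 − Q_out C = −Q_out m/V(t).
Separate: dm/m = −Q_out dt/V(t) ⇒ ln(m/m₀) = −(Q_out/(Q_in−Q_out)) ln(V/V₀).
m = m₀ (V₀/V)^(Q_out/(Q_in−Q_out)) = 18.10 × (686.9/329.555)^(-3.25556) = 1.65679 mg.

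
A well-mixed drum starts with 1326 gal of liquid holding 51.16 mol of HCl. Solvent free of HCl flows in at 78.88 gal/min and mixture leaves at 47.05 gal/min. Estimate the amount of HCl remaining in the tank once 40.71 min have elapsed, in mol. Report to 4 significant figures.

18.68 mol

Total volume: dV/dt = Q_in − Q_out = 31.8300 gal/min, so V(t) = 1326 + 31.8300 t and V(40.71) = 2621.80 gal.
No HCl enters, so dm/dt = −Q_out · (m/V).
dm/m = −Q_out dt/(V₀ + 31.8300 t); integrating gives ln(m/m₀) = −(Q_out/(Q_in−Q_out)) ln(V/V₀).
m = m₀ (V₀/V)^(Q_out/(Q_in−Q_out)) = 51.16 × (1326/2621.80)^(1.47817) = 18.6772 mol.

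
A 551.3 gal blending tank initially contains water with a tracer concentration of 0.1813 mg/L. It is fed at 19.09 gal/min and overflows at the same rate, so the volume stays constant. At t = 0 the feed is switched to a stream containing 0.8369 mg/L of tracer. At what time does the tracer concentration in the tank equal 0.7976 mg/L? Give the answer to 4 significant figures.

Species balance: V dC/dt = Q(C_in − C) ⇒ τ = V/Q = 28.8790 min.
C(t) = C_in + (C₀ − C_in) e^(−t/τ). Set C = 0.7976 and solve for t:
e^(−t/τ) = (C − C_in)/(C₀ − C_in) = (0.7976 − 0.8369)/(0.1813 − 0.8369) = 0.0599451
t = −τ ln(…) = 28.8790 × 2.81433 = 81.2749 min.

81.27 min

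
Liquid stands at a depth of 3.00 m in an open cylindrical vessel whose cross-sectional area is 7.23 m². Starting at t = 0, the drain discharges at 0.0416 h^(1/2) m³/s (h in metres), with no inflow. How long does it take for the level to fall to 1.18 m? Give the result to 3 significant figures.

Unsteady balance on liquid volume: A dh/dt = −0.0416 √h.
∫ h^(−1/2) dh = −(0.0416/A) ∫ dt, giving 2√h = 2√h₀ − (0.0416/A) t.
t = 2A(√h₀ − √h)/0.0416 = 2·7.23·(√3.00 − √1.18)/0.0416
  = 14.460 × (1.7321 − 1.0863) / 0.0416 = 224.47 s.

224 s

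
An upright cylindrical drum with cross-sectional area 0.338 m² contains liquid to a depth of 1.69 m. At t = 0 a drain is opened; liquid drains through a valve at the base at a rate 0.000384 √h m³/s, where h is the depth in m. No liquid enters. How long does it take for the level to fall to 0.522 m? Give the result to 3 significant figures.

A dh/dt = −Q_out = −0.000384 √h.
This is separable: 2 d(√h)/dt = −0.000384/A, so √h = √h₀ − (0.000384/(2A)) t.
t = 2A(√h₀ − √h)/0.000384 = 2·0.338·(√1.69 − √0.522)/0.000384
  = 0.67600 × (1.3000 − 0.72250) / 0.000384 = 1016.6 s.

1020 s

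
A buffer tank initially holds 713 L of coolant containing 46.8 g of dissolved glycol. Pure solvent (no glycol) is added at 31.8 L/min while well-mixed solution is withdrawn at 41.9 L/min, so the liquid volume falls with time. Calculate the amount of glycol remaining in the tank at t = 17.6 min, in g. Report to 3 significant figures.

Let m(t) be the amount of glycol. Volume: V(t) = V₀ + (Q_in − Q_out) t = 713 − 10.100 t; V(17.6) = 535.24 L.
Species balance (pure solvent in): dm/dt = −Q_out · m/V(t).
Separate: dm/m = −Q_out dt/V(t) ⇒ ln(m/m₀) = −(Q_out/(Q_in−Q_out)) ln(V/V₀).
m = m₀ (V₀/V)^(Q_out/(Q_in−Q_out)) = 46.8 × (713/535.24)^(-4.1485) = 14.242 g.

14.2 g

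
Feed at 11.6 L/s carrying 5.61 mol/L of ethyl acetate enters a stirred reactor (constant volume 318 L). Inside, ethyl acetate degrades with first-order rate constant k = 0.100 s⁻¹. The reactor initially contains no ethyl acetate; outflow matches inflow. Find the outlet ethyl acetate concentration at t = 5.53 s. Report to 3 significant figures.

0.794 mol/L

Species balance: V dC/dt = Q C_in − Q C − k V C.
dC/dt = (Q/V) C_in − (Q/V + k) C; effective rate a = Q/V + k = 0.036478 + 0.100 = 0.13648 s⁻¹.
C_ss = Q C_in/(Q + kV) = 1.4994 mol/L; C(t) = C_ss + (C₀ − C_ss) e^(−a t).
C(5.53) = 1.4994 + (-1.4994)·e^(−0.13648·5.53) = 1.4994 + (-1.4994)·0.47014 = 0.79450 mol/L.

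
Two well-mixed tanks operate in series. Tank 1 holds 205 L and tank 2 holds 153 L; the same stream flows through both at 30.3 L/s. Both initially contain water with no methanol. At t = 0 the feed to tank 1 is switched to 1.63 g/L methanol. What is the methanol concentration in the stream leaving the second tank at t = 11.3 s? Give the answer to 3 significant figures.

Time constants: τᵢ = Vᵢ/Q for each well-mixed tank.
τ₁ = 205/30.3 = 6.7657 s; τ₂ = 153/30.3 = 5.0495 s.
Solving the cascade with C₁(0)=C₂(0)=0 gives C₂(t) = C_in[1 − (τ₁ e^(−t/τ₁) − τ₂ e^(−t/τ₂))/(τ₁ − τ₂)].
At t = 11.3: e^(−t/τ₁) = 0.18821, e^(−t/τ₂) = 0.10669.
C₂ = 1.63·[1 − (6.7657·0.18821 − 5.0495·0.10669)/(1.7162)] = 1.63·0.57193 = 0.93224 g/L.

0.932 g/L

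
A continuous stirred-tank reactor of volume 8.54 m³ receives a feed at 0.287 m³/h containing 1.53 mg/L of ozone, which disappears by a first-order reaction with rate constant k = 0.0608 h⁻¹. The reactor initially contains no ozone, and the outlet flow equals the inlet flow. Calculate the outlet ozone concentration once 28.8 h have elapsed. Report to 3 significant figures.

0.509 mg/L

Accumulation = in − out − consumed: V dC/dt = Q C_in − Q C − k V C.
dC/dt = (Q/V) C_in − (Q/V + k) C; effective rate a = Q/V + k = 0.033607 + 0.0608 = 0.094407 h⁻¹.
C_ss = Q C_in/(Q + kV) = 0.54464 mg/L; C(t) = C_ss + (C₀ − C_ss) e^(−a t).
C(28.8) = 0.54464 + (-0.54464)·e^(−0.094407·28.8) = 0.54464 + (-0.54464)·0.065947 = 0.50873 mg/L.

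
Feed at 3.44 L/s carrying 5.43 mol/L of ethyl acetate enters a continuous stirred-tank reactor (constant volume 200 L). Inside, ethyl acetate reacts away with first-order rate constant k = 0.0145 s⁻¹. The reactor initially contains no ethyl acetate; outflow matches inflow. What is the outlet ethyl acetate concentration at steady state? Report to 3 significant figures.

Accumulation = in − out − consumed: V dC/dt = Q C_in − Q C − k V C.
At steady state: 0 = Q C_in − (Q + kV) C_ss, so C_ss = Q C_in/(Q + kV).
C_ss = 3.44·5.43/(3.44 + 0.0145·200) = 18.679/6.3400 = 2.9462 mol/L.

2.95 mol/L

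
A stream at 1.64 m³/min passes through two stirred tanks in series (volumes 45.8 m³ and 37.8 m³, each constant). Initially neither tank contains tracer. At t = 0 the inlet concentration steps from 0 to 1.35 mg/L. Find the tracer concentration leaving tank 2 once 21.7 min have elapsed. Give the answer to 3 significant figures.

0.285 mg/L

Each tank obeys Vᵢ dCᵢ/dt = Q(Cᵢ₋₁ − Cᵢ), so τᵢ = Vᵢ/Q.
τ₁ = 45.8/1.64 = 27.927 min; τ₂ = 37.8/1.64 = 23.049 min.
Solving the cascade with C₁(0)=C₂(0)=0 gives C₂(t) = C_in[1 − (τ₁ e^(−t/τ₁) − τ₂ e^(−t/τ₂))/(τ₁ − τ₂)].
At t = 21.7: e^(−t/τ₁) = 0.45977, e^(−t/τ₂) = 0.39005.
C₂ = 1.35·[1 − (27.927·0.45977 − 23.049·0.39005)/(4.8780)] = 1.35·0.21081 = 0.28459 mg/L.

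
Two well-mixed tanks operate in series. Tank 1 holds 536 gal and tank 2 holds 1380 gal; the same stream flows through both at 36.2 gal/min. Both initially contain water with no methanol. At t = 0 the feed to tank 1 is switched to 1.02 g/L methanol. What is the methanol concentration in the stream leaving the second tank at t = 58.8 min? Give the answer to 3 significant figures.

0.676 g/L

Species balance on tank i: dCᵢ/dt = (Cᵢ₋₁ − Cᵢ)/τᵢ with τᵢ = Vᵢ/Q.
τ₁ = 536/36.2 = 14.807 min; τ₂ = 1380/36.2 = 38.122 min.
Solving the cascade with C₁(0)=C₂(0)=0 gives C₂(t) = C_in[1 − (τ₁ e^(−t/τ₁) − τ₂ e^(−t/τ₂))/(τ₁ − τ₂)].
At t = 58.8: e^(−t/τ₁) = 0.018851, e^(−t/τ₂) = 0.21386.
C₂ = 1.02·[1 − (14.807·0.018851 − 38.122·0.21386)/(-23.315)] = 1.02·0.66230 = 0.67554 g/L.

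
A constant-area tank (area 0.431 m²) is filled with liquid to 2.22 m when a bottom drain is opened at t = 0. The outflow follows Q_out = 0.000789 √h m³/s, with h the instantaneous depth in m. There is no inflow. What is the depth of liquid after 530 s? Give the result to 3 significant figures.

1.01 m

With no inflow, A dh/dt = −0.000789 √h.
Separate and integrate: 2(√h − √h₀) = −(0.000789/A) t.
√h = √2.22 − 0.000789·530/(2·0.431) = 1.4900 − 0.48512 = 1.0049.
h = 1.0049² = 1.0097 m.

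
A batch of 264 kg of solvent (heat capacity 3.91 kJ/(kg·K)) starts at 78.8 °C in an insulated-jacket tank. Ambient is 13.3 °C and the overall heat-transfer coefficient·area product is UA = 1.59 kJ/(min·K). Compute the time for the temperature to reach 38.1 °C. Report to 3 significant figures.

631 min

M c_p dT/dt = −UA(T − T_amb).
τ = M c_p/UA = 649.21 min; T_ss = T_amb = 13.300 °C.
T(t) = T_ss + (T₀ − T_ss)e^(−t/τ); set T = 38.1:
t = −τ ln[(T − T_ss)/(T₀ − T_ss)] = −649.21 · ln(0.37863) = 630.51 min.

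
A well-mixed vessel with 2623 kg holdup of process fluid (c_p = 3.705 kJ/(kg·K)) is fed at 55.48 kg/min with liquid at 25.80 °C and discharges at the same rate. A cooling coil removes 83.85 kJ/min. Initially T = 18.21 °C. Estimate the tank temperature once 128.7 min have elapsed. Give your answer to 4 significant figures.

24.92 °C

Energy balance: M c_p dT/dt = ṁ c_p (T_in − T) − 83.85.
Rearrange: dT/dt = (T_ss − T)/τ with τ = M/ṁ = 47.2783 min and T_ss = T_in − Q̇/(ṁ c_p) = 25.3921 °C.
This is linear first-order; T(t) = T_ss + (T₀ − T_ss) e^(−t/τ).
T(128.7) = 25.3921 + (-7.18208)·e^(−128.7/47.2783) = 25.3921 + (-7.18208)·0.0657314 = 24.9200 °C.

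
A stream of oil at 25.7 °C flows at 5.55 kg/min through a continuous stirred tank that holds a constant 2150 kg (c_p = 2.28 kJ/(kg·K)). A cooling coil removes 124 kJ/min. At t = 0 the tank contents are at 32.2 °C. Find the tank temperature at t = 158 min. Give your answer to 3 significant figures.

26.7 °C

M c_p dT/dt = ṁ c_p (T_in − T) − Q̇.
τ = M/ṁ = 387.39 min; T_ss = T_in − Q̇/(ṁ c_p) = 25.7 − 124/(5.55·2.28) = 15.901 °C.
Integrating: T(t) = T_ss + (T₀ − T_ss) e^(−t/τ).
T(158) = 15.901 + (16.299)·e^(−158/387.39) = 15.901 + (16.299)·0.66507 = 26.741 °C.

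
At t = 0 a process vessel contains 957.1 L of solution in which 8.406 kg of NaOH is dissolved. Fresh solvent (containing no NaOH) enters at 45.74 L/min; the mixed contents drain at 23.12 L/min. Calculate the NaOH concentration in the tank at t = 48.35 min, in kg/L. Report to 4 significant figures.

0.001881 kg/L

Total volume: dV/dt = Q_in − Q_out = 22.6200 L/min, so V(t) = 957.1 + 22.6200 t and V(48.35) = 2050.78 L.
Solute balance: dm/dt = 0 − Q_out C = −Q_out m/V(t).
Separate: dm/m = −Q_out dt/V(t) ⇒ ln(m/m₀) = −(Q_out/(Q_in−Q_out)) ln(V/V₀).
m = m₀ (V₀/V)^(Q_out/(Q_in−Q_out)) = 8.406 × (957.1/2050.78)^(1.02210) = 3.85756 kg.
C = m/V = 3.85756/2050.78 = 0.00188102 kg/L.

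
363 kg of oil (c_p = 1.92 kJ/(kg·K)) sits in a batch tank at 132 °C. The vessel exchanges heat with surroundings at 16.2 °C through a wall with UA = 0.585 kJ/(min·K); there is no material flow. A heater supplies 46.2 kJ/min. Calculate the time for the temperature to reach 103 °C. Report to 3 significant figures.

1850 min

M c_p dT/dt = −UA(T − T_amb) + Q̇.
τ = M c_p/UA = 1191.4 min; T_ss = T_amb + Q̇/UA = 16.2 + 46.2/0.585 = 95.174 °C.
T(t) = T_ss + (T₀ − T_ss)e^(−t/τ); set T = 103:
t = −τ ln[(T − T_ss)/(T₀ − T_ss)] = −1191.4 · ln(0.21251) = 1845.2 min.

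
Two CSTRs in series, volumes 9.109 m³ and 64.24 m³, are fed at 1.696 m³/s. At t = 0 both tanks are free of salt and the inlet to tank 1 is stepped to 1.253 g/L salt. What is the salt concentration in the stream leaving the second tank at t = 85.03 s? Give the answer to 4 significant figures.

Each tank obeys Vᵢ dCᵢ/dt = Q(Cᵢ₋₁ − Cᵢ), so τᵢ = Vᵢ/Q.
τ₁ = 9.109/1.696 = 5.37087 s; τ₂ = 64.24/1.696 = 37.8774 s.
Tank 1: C₁ = C_in(1 − e^(−t/τ₁)). Tank 2 (τ₁ ≠ τ₂): C₂ = C_in[1 − (τ₁ e^(−t/τ₁) − τ₂ e^(−t/τ₂))/(τ₁ − τ₂)].
At t = 85.03: e^(−t/τ₁) = 1.33163e-07, e^(−t/τ₂) = 0.105941.
C₂ = 1.253·[1 − (5.37087·1.33163e-07 − 37.8774·0.105941)/(-32.5065)] = 1.253·0.876555 = 1.09832 g/L.

1.098 g/L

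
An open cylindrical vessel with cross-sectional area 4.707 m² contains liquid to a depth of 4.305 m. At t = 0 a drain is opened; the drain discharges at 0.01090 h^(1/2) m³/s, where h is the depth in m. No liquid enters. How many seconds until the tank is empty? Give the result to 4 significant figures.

Volume balance on the tank: A dh/dt = −0.01090 √h.
∫ h^(−1/2) dh = −(0.01090/A) ∫ dt, giving 2√h = 2√h₀ − (0.01090/A) t.
Set h = 0: 2√h₀ = (0.01090/A) t_empty ⇒ t_empty = 2A√h₀/0.01090.
t_empty = 2·4.707·√4.305/0.01090 = 9.41400·2.07485/0.01090 = 1791.98 s.

1792 s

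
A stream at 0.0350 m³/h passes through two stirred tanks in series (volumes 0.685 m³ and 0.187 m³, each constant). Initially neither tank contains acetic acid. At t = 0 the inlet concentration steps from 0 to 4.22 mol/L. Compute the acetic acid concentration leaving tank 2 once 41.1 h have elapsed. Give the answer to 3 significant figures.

3.51 mol/L

Each tank obeys Vᵢ dCᵢ/dt = Q(Cᵢ₋₁ − Cᵢ), so τᵢ = Vᵢ/Q.
τ₁ = 0.685/0.0350 = 19.571 h; τ₂ = 0.187/0.0350 = 5.3429 h.
Tank 1: C₁ = C_in(1 − e^(−t/τ₁)). Tank 2 (τ₁ ≠ τ₂): C₂ = C_in[1 − (τ₁ e^(−t/τ₁) − τ₂ e^(−t/τ₂))/(τ₁ − τ₂)].
At t = 41.1: e^(−t/τ₁) = 0.12246, e^(−t/τ₂) = 0.00045623.
C₂ = 4.22·[1 − (19.571·0.12246 − 5.3429·0.00045623)/(14.229)] = 4.22·0.83173 = 3.5099 mol/L.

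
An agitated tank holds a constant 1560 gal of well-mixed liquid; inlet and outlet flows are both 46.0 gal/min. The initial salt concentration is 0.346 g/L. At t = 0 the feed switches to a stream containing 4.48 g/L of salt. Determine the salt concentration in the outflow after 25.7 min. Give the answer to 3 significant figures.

2.54 g/L

Transient balance on the dissolved component: V dC/dt = Q(C_in − C).
So dC/dt = (C_in − C)/τ with τ = V/Q = 1560/46.0 = 33.913 min.
Integrating: C(t) = C_in + (C₀ − C_in) e^(−t/τ).
C(25.7) = 4.48 + (0.346 − 4.48)·e^(−25.7/33.913) = 4.48 + (-4.1340)·0.46869 = 2.5424 g/L.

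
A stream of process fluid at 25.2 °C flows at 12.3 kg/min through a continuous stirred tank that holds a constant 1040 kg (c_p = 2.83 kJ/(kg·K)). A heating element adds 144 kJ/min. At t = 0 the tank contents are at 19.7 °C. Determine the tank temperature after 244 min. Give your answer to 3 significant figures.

28.8 °C

M c_p dT/dt = ṁ c_p (T_in − T) + Q̇.
τ = M/ṁ = 84.553 min; T_ss = T_in + Q̇/(ṁ c_p) = 25.2 + 144/(12.3·2.83) = 29.337 °C.
T approaches T_ss exponentially: T(t) = T_ss + (T₀ − T_ss) e^(−t/τ).
T(244) = 29.337 + (-9.6369)·e^(−244/84.553) = 29.337 + (-9.6369)·0.055812 = 28.799 °C.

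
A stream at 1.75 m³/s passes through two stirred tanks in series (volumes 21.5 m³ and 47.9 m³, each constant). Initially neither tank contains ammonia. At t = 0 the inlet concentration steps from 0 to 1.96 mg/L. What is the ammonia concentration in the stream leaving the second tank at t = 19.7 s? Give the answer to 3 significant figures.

0.550 mg/L

Species balance on tank i: dCᵢ/dt = (Cᵢ₋₁ − Cᵢ)/τᵢ with τᵢ = Vᵢ/Q.
τ₁ = 21.5/1.75 = 12.286 s; τ₂ = 47.9/1.75 = 27.371 s.
Tank 1: C₁ = C_in(1 − e^(−t/τ₁)). Tank 2 (τ₁ ≠ τ₂): C₂ = C_in[1 − (τ₁ e^(−t/τ₁) − τ₂ e^(−t/τ₂))/(τ₁ − τ₂)].
At t = 19.7: e^(−t/τ₁) = 0.20119, e^(−t/τ₂) = 0.48688.
C₂ = 1.96·[1 − (12.286·0.20119 − 27.371·0.48688)/(-15.086)] = 1.96·0.28045 = 0.54968 mg/L.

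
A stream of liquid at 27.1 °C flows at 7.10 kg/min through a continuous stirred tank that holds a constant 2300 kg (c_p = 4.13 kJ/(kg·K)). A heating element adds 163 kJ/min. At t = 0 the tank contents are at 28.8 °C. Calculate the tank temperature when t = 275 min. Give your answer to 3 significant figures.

31.0 °C

M c_p dT/dt = ṁ c_p (T_in − T) + Q̇.
τ = M/ṁ = 323.94 min; T_ss = T_in + Q̇/(ṁ c_p) = 27.1 + 163/(7.10·4.13) = 32.659 °C.
Solution: T(t) = T_ss + (T₀ − T_ss) e^(−t/τ).
T(275) = 32.659 + (-3.8588)·e^(−275/323.94) = 32.659 + (-3.8588)·0.42788 = 31.008 °C.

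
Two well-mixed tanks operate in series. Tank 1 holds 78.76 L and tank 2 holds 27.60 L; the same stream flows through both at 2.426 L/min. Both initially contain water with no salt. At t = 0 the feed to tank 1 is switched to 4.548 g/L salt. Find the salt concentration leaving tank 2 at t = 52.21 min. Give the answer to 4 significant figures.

Each tank obeys Vᵢ dCᵢ/dt = Q(Cᵢ₋₁ − Cᵢ), so τᵢ = Vᵢ/Q.
τ₁ = 78.76/2.426 = 32.4650 min; τ₂ = 27.60/2.426 = 11.3768 min.
Tank 1: C₁ = C_in(1 − e^(−t/τ₁)). Tank 2 (τ₁ ≠ τ₂): C₂ = C_in[1 − (τ₁ e^(−t/τ₁) − τ₂ e^(−t/τ₂))/(τ₁ − τ₂)].
At t = 52.21: e^(−t/τ₁) = 0.200249, e^(−t/τ₂) = 0.0101612.
C₂ = 4.548·[1 − (32.4650·0.200249 − 11.3768·0.0101612)/(21.0882)] = 4.548·0.697202 = 3.17088 g/L.

3.171 g/L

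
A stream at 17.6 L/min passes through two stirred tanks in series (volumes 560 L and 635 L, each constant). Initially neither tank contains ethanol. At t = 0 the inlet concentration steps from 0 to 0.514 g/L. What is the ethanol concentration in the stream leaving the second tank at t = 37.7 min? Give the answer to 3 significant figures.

0.157 g/L

Each tank obeys Vᵢ dCᵢ/dt = Q(Cᵢ₋₁ − Cᵢ), so τᵢ = Vᵢ/Q.
τ₁ = 560/17.6 = 31.818 min; τ₂ = 635/17.6 = 36.080 min.
Solving the cascade with C₁(0)=C₂(0)=0 gives C₂(t) = C_in[1 − (τ₁ e^(−t/τ₁) − τ₂ e^(−t/τ₂))/(τ₁ − τ₂)].
At t = 37.7: e^(−t/τ₁) = 0.30579, e^(−t/τ₂) = 0.35172.
C₂ = 0.514·[1 − (31.818·0.30579 − 36.080·0.35172)/(-4.2614)] = 0.514·0.30532 = 0.15693 g/L.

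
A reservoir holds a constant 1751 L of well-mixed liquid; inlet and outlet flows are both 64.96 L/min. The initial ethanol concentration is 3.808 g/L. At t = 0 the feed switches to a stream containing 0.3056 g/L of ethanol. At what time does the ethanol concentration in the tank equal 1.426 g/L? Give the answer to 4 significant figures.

30.72 min

Species balance: V dC/dt = Q(C_in − C) ⇒ τ = V/Q = 26.9550 min.
C(t) = C_in + (C₀ − C_in) e^(−t/τ). Set C = 1.426 and solve for t:
e^(−t/τ) = (C − C_in)/(C₀ − C_in) = (1.426 − 0.3056)/(3.808 − 0.3056) = 0.319895
t = −τ ln(…) = 26.9550 × 1.13976 = 30.7224 min.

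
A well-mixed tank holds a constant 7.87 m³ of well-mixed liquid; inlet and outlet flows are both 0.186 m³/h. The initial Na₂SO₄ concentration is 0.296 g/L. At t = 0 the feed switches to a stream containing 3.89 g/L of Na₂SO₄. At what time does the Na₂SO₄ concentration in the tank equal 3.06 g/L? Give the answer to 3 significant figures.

Species balance: V dC/dt = Q(C_in − C) ⇒ τ = V/Q = 42.312 h.
C(t) = C_in + (C₀ − C_in) e^(−t/τ). Set C = 3.06 and solve for t:
e^(−t/τ) = (C − C_in)/(C₀ − C_in) = (3.06 − 3.89)/(0.296 − 3.89) = 0.23094
t = −τ ln(…) = 42.312 × 1.4656 = 62.012 h.

62.0 h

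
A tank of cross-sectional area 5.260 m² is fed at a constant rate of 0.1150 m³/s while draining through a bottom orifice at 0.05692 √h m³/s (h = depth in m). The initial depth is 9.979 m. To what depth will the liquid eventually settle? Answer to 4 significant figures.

A dh/dt = Q_in − 0.05692 √h. Steady state requires inflow = outflow:
Q_in = 0.05692 √h_ss ⇒ √h_ss = 0.1150/0.05692 = 2.02038.
h_ss = 2.02038² = 4.08193 m. (Since h₀ = 9.979 m > h_ss, the level will fall toward this value.)

4.082 m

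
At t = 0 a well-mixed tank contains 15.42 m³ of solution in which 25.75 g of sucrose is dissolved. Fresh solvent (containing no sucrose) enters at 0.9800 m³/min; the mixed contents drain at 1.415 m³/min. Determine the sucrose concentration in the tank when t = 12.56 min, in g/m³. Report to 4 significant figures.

0.6233 g/m³

Let m(t) be the amount of sucrose. Volume: V(t) = V₀ + (Q_in − Q_out) t = 15.42 − 0.435000 t; V(12.56) = 9.95640 m³.
Solute balance: dm/dt = 0 − Q_out C = −Q_out m/V(t).
dm/m = −Q_out dt/(V₀ − 0.435000 t); integrating gives ln(m/m₀) = −(Q_out/(Q_in−Q_out)) ln(V/V₀).
m = m₀ (V₀/V)^(Q_out/(Q_in−Q_out)) = 25.75 × (15.42/9.95640)^(-3.25287) = 6.20568 g.
C = m/V = 6.20568/9.95640 = 0.623286 g/m³.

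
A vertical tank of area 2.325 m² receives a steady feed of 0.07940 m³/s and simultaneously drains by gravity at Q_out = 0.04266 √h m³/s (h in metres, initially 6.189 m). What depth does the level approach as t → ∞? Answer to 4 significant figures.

Level balance: A dh/dt = 0.07940 − 0.04266 √h. Setting dh/dt = 0:
Q_in = 0.04266 √h_ss ⇒ √h_ss = 0.07940/0.04266 = 1.86123.
h_ss = 1.86123² = 3.46417 m. (Since h₀ = 6.189 m > h_ss, the level will fall toward this value.)

3.464 m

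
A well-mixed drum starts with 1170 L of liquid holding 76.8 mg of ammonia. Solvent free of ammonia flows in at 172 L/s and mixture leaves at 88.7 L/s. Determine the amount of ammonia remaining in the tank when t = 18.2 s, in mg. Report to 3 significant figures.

Let m(t) be the amount of ammonia. Volume: V(t) = V₀ + (Q_in − Q_out) t = 1170 + 83.300 t; V(18.2) = 2686.1 L.
Species balance (pure solvent in): dm/dt = −Q_out · m/V(t).
Separate: dm/m = −Q_out dt/V(t) ⇒ ln(m/m₀) = −(Q_out/(Q_in−Q_out)) ln(V/V₀).
m = m₀ (V₀/V)^(Q_out/(Q_in−Q_out)) = 76.8 × (1170/2686.1)^(1.0648) = 31.698 mg.

31.7 mg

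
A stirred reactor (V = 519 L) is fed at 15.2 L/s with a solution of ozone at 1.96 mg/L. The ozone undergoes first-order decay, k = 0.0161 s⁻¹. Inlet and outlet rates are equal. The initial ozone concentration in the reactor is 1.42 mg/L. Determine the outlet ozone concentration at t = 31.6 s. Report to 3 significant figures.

V dC/dt = Q(C_in − C) − k V C.
This is linear with rate a = Q/V + k = 0.045387 s⁻¹.
C_ss = Q C_in/(Q + kV) = 1.2647 mg/L; C(t) = C_ss + (C₀ − C_ss) e^(−a t).
C(31.6) = 1.2647 + (0.15526)·e^(−0.045387·31.6) = 1.2647 + (0.15526)·0.23830 = 1.3017 mg/L.

1.30 mg/L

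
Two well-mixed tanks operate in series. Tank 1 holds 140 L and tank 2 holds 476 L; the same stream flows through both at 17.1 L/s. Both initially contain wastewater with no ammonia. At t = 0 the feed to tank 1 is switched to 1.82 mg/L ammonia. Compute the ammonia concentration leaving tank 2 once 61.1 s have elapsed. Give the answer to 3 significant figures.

1.53 mg/L

Species balance on tank i: dCᵢ/dt = (Cᵢ₋₁ − Cᵢ)/τᵢ with τᵢ = Vᵢ/Q.
τ₁ = 140/17.1 = 8.1871 s; τ₂ = 476/17.1 = 27.836 s.
Solving the cascade with C₁(0)=C₂(0)=0 gives C₂(t) = C_in[1 − (τ₁ e^(−t/τ₁) − τ₂ e^(−t/τ₂))/(τ₁ − τ₂)].
At t = 61.1: e^(−t/τ₁) = 0.00057397, e^(−t/τ₂) = 0.11136.
C₂ = 1.82·[1 − (8.1871·0.00057397 − 27.836·0.11136)/(-19.649)] = 1.82·0.84248 = 1.5333 mg/L.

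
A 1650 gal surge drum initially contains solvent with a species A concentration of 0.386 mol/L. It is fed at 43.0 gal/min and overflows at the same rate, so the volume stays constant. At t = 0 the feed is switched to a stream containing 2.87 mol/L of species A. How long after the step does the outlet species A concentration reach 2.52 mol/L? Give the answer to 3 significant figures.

Mass balance on the solute (V constant): V dC/dt = Q(C_in − C), so τ = V/Q = 38.372 min.
C(t) = C_in + (C₀ − C_in) e^(−t/τ). Set C = 2.52 and solve for t:
e^(−t/τ) = (C − C_in)/(C₀ − C_in) = (2.52 − 2.87)/(0.386 − 2.87) = 0.14090
t = −τ ln(…) = 38.372 × 1.9597 = 75.197 min.

75.2 min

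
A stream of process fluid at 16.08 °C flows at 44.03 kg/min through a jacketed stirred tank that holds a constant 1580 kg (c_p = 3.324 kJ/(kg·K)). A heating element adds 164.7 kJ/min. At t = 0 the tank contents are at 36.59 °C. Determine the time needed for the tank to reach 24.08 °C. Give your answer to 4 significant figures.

37.20 min

M c_p dT/dt = ṁ c_p (T_in − T) + Q̇.
τ = M/ṁ = 35.8846 min; T_ss = T_in + Q̇/(ṁ c_p) = 17.2053 °C.
T(t) = T_ss + (T₀ − T_ss) e^(−t/τ). Set T = 24.08:
e^(−t/τ) = (24.08 − 17.2053)/(36.59 − 17.2053) = 0.354644
t = −35.8846 · ln(0.354644) = 37.1994 min.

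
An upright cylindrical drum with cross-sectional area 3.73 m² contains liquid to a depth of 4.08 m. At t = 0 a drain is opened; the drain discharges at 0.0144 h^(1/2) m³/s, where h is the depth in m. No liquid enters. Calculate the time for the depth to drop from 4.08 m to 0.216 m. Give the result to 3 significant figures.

806 s

A dh/dt = −Q_out = −0.0144 √h.
Separate and integrate: 2(√h − √h₀) = −(0.0144/A) t.
t = 2A(√h₀ − √h)/0.0144 = 2·3.73·(√4.08 − √0.216)/0.0144
  = 7.4600 × (2.0199 − 0.46476) / 0.0144 = 805.65 s.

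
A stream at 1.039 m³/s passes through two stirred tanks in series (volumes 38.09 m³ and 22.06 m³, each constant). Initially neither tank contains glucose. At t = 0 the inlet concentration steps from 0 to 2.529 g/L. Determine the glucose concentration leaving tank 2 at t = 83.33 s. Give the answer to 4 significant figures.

Time constants: τᵢ = Vᵢ/Q for each well-mixed tank.
τ₁ = 38.09/1.039 = 36.6603 s; τ₂ = 22.06/1.039 = 21.2320 s.
Solving the cascade with C₁(0)=C₂(0)=0 gives C₂(t) = C_in[1 − (τ₁ e^(−t/τ₁) − τ₂ e^(−t/τ₂))/(τ₁ − τ₂)].
At t = 83.33: e^(−t/τ₁) = 0.102999, e^(−t/τ₂) = 0.0197472.
C₂ = 2.529·[1 − (36.6603·0.102999 − 21.2320·0.0197472)/(15.4283)] = 2.529·0.782432 = 1.97877 g/L.

1.979 g/L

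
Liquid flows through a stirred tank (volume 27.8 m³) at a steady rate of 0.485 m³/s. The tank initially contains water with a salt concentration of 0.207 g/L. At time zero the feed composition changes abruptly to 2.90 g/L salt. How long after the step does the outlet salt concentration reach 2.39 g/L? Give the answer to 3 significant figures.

95.4 s

Species balance on the tank: V dC/dt = Q(C_in − C), so τ = V/Q = 57.320 s.
C(t) = C_in + (C₀ − C_in) e^(−t/τ). Set C = 2.39 and solve for t:
e^(−t/τ) = (C − C_in)/(C₀ − C_in) = (2.39 − 2.90)/(0.207 − 2.90) = 0.18938
t = −τ ln(…) = 57.320 × 1.6640 = 95.380 s.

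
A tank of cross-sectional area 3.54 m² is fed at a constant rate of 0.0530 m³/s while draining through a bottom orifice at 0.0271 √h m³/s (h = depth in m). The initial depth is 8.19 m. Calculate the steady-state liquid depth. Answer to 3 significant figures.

A dh/dt = Q_in − 0.0271 √h. Steady state requires inflow = outflow:
Q_in = 0.0271 √h_ss ⇒ √h_ss = 0.0530/0.0271 = 1.9557.
h_ss = 1.9557² = 3.8248 m. (Since h₀ = 8.19 m > h_ss, the level will fall toward this value.)

3.82 m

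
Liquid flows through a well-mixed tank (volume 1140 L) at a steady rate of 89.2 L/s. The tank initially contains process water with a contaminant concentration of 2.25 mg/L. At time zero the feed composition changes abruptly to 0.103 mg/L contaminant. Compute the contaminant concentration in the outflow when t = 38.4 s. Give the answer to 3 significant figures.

0.209 mg/L

Transient balance on the dissolved component: V dC/dt = Q(C_in − C).
So dC/dt = (C_in − C)/τ with τ = V/Q = 1140/89.2 = 12.780 s.
Integrating: C(t) = C_in + (C₀ − C_in) e^(−t/τ).
C(38.4) = 0.103 + (2.25 − 0.103)·e^(−38.4/12.780) = 0.103 + (2.1470)·0.049557 = 0.20940 mg/L.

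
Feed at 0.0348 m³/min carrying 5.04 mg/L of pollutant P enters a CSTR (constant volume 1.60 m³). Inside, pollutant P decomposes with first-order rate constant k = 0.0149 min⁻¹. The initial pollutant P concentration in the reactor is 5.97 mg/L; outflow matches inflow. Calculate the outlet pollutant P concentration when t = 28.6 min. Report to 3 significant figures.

4.04 mg/L

Species balance: V dC/dt = Q C_in − Q C − k V C.
dC/dt = (Q/V) C_in − (Q/V + k) C; effective rate a = Q/V + k = 0.021750 + 0.0149 = 0.036650 min⁻¹.
C_ss = Q C_in/(Q + kV) = 2.9910 mg/L; C(t) = C_ss + (C₀ − C_ss) e^(−a t).
C(28.6) = 2.9910 + (2.9790)·e^(−0.036650·28.6) = 2.9910 + (2.9790)·0.35057 = 4.0354 mg/L.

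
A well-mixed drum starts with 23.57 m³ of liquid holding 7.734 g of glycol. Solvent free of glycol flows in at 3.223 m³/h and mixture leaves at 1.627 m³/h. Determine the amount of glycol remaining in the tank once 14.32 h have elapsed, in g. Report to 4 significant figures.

Total volume: dV/dt = Q_in − Q_out = 1.59600 m³/h, so V(t) = 23.57 + 1.59600 t and V(14.32) = 46.4247 m³.
Species balance (pure solvent in): dm/dt = −Q_out · m/V(t).
Separate: dm/m = −Q_out dt/V(t) ⇒ ln(m/m₀) = −(Q_out/(Q_in−Q_out)) ln(V/V₀).
m = m₀ (V₀/V)^(Q_out/(Q_in−Q_out)) = 7.734 × (23.57/46.4247)^(1.01942) = 3.87522 g.

3.875 g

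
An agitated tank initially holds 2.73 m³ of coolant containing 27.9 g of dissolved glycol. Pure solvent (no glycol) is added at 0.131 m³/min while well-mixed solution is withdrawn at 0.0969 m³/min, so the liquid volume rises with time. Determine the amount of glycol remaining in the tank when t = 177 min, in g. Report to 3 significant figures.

Let m(t) be the amount of glycol. Volume: V(t) = V₀ + (Q_in − Q_out) t = 2.73 + 0.034100 t; V(177) = 8.7657 m³.
No glycol enters, so dm/dt = −Q_out · (m/V).
Separate: dm/m = −Q_out dt/V(t) ⇒ ln(m/m₀) = −(Q_out/(Q_in−Q_out)) ln(V/V₀).
m = m₀ (V₀/V)^(Q_out/(Q_in−Q_out)) = 27.9 × (2.73/8.7657)^(2.8416) = 1.0138 g.

1.01 g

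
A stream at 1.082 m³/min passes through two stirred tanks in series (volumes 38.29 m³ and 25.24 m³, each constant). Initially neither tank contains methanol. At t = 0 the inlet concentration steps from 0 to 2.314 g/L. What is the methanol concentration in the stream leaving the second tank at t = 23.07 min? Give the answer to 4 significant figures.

Time constants: τᵢ = Vᵢ/Q for each well-mixed tank.
τ₁ = 38.29/1.082 = 35.3882 min; τ₂ = 25.24/1.082 = 23.3272 min.
Tank 1: C₁ = C_in(1 − e^(−t/τ₁)). Tank 2 (τ₁ ≠ τ₂): C₂ = C_in[1 − (τ₁ e^(−t/τ₁) − τ₂ e^(−t/τ₂))/(τ₁ − τ₂)].
At t = 23.07: e^(−t/τ₁) = 0.521048, e^(−t/τ₂) = 0.371958.
C₂ = 2.314·[1 − (35.3882·0.521048 − 23.3272·0.371958)/(12.0610)] = 2.314·0.190596 = 0.441039 g/L.

0.4410 g/L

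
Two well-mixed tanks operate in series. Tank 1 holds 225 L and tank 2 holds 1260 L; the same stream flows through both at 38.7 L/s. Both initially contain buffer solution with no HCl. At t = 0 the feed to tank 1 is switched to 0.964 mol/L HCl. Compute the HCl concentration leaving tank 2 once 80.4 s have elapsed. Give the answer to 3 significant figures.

Time constants: τᵢ = Vᵢ/Q for each well-mixed tank.
τ₁ = 225/38.7 = 5.8140 s; τ₂ = 1260/38.7 = 32.558 s.
Tank 1: C₁ = C_in(1 − e^(−t/τ₁)). Tank 2 (τ₁ ≠ τ₂): C₂ = C_in[1 − (τ₁ e^(−t/τ₁) − τ₂ e^(−t/τ₂))/(τ₁ − τ₂)].
At t = 80.4: e^(−t/τ₁) = 9.8680e-07, e^(−t/τ₂) = 0.084633.
C₂ = 0.964·[1 − (5.8140·9.8680e-07 − 32.558·0.084633)/(-26.744)] = 0.964·0.89697 = 0.86468 mol/L.

0.865 mol/L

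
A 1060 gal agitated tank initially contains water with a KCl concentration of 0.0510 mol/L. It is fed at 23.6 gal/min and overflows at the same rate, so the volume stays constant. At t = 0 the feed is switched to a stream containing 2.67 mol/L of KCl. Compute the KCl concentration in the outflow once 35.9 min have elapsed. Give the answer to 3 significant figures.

Mass balance on the solute (V constant): V dC/dt = Q(C_in − C).
Rewrite as dC/dt + C/τ = C_in/τ, τ = V/Q = 44.915 min.
This is linear first-order; C(t) = C_in + (C₀ − C_in) e^(−t/τ).
C(35.9) = 2.67 + (0.0510 − 2.67)·e^(−35.9/44.915) = 2.67 + (-2.6190)·0.44965 = 1.4924 mol/L.

1.49 mol/L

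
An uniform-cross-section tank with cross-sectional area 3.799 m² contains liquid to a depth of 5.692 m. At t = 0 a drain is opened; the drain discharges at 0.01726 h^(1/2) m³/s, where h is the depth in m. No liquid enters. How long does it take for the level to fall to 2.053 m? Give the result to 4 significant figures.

419.5 s

Mass balance (ρ constant): A dh/dt = −0.01726 √h.
This is separable: 2 d(√h)/dt = −0.01726/A, so √h = √h₀ − (0.01726/(2A)) t.
t = 2A(√h₀ − √h)/0.01726 = 2·3.799·(√5.692 − √2.053)/0.01726
  = 7.59800 × (2.38579 − 1.43283) / 0.01726 = 419.502 s.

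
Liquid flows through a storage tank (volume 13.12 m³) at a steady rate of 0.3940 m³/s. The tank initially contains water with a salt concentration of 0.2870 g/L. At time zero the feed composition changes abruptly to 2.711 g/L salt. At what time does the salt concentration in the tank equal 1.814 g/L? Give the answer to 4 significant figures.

Species balance on the tank: V dC/dt = Q(C_in − C), so τ = V/Q = 33.2995 s.
C(t) = C_in + (C₀ − C_in) e^(−t/τ). Set C = 1.814 and solve for t:
e^(−t/τ) = (C − C_in)/(C₀ − C_in) = (1.814 − 2.711)/(0.2870 − 2.711) = 0.370050
t = −τ ln(…) = 33.2995 × 0.994118 = 33.1036 s.

33.10 s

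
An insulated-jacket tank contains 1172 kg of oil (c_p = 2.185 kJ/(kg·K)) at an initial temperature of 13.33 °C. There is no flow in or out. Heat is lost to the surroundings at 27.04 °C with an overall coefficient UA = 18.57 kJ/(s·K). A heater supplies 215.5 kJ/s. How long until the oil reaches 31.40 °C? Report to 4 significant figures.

172.5 s

Lumped-capacitance energy balance: M c_p dT/dt = UA(T_amb − T) + Q̇.
τ = M c_p/UA = 137.901 s; T_ss = T_amb + Q̇/UA = 27.04 + 215.5/18.57 = 38.6447 °C.
T(t) = T_ss + (T₀ − T_ss)e^(−t/τ); set T = 31.40:
t = −τ ln[(T − T_ss)/(T₀ − T_ss)] = −137.901 · ln(0.286187) = 172.529 s.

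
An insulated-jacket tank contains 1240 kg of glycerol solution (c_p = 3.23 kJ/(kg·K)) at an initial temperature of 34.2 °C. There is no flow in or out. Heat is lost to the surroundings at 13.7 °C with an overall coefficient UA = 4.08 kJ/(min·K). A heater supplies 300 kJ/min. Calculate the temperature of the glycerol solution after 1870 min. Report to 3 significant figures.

79.3 °C

Lumped-capacitance energy balance: M c_p dT/dt = UA(T_amb − T) + Q̇.
dT/dt = (T_ss − T)/τ with T_ss = T_amb + Q̇/UA = 13.7 + 300/4.08 = 87.229 °C, τ = M c_p/UA = 1240·3.23/4.08 = 981.67 min.
Solution: T(t) = T_ss + (T₀ − T_ss) e^(−t/τ).
T(1870) = 87.229 + (-53.029)·0.14883 = 79.337 °C.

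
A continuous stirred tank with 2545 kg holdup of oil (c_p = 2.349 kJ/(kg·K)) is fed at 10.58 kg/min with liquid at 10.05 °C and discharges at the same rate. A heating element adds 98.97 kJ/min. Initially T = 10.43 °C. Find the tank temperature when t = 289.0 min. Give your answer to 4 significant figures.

12.95 °C

Energy balance: M c_p dT/dt = ṁ c_p (T_in − T) + 98.97.
τ = M/ṁ = 240.548 min; T_ss = T_in + Q̇/(ṁ c_p) = 10.05 + 98.97/(10.58·2.349) = 14.0323 °C.
This is linear first-order; T(t) = T_ss + (T₀ − T_ss) e^(−t/τ).
T(289.0) = 14.0323 + (-3.60231)·e^(−289.0/240.548) = 14.0323 + (-3.60231)·0.300766 = 12.9489 °C.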